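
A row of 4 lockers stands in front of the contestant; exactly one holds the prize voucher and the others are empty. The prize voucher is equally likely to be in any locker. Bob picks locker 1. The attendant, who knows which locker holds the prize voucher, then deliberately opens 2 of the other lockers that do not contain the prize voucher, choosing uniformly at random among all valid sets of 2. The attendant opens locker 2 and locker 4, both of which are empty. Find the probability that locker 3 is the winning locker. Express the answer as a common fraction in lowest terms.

3/4

Apply Bayes' rule, conditioning on where the prize voucher actually is.
If it is in locker 1 (prior 1/4): the attendant has 3 equally likely choices, so probability 1/3; weight (1/4)·(1/3) = 1/12.
If it is in either of lockers 2 and 4 (prior 1/4 each): that locker was opened and seen not to hold the prize — ruled out; weight (1/4)·0 = 0 each.
If it is in locker 3 (prior 1/4): the attendant has no choice, probability 1; weight (1/4)·1 = 1/4.
The weights sum to 1/3.
So P(the prize voucher in locker 3 | the attendant opened locker 2 and locker 4) = (1/4) / (1/3) = 3/4.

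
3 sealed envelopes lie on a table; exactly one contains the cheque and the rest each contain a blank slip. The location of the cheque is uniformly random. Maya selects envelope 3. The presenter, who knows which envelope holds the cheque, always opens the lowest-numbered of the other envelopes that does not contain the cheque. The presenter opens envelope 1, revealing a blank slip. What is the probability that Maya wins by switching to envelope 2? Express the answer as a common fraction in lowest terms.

Apply Bayes' rule, conditioning on where the cheque actually is.
If it is in envelope 1 (prior 1/3): the presenter opened envelope 1, so this case is ruled out; weight (1/3)·0 = 0.
If it is in either of envelopes 2 and 3 (prior 1/3 each): envelope 1 is the lowest-numbered option available, probability 1; weight (1/3)·1 = 1/3 each.
The weights sum to 2/3.
So P(the cheque in envelope 2 | the presenter opened envelope 1) = (1/3) / (2/3) = 1/2.

1/2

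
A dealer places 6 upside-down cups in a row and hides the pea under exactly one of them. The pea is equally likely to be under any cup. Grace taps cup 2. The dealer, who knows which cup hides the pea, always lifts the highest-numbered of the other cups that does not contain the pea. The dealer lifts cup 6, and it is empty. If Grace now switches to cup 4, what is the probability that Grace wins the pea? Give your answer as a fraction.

1/5

Condition on the true location of the pea.
If it is under any of cups 1, 2, 3, 4, and 5 (prior 1/6 each): cup 6 is the highest-numbered option available, probability 1; weight (1/6)·1 = 1/6 each.
If it is under cup 6 (prior 1/6): the dealer opened cup 6, so this case is ruled out; weight (1/6)·0 = 0.
The weights sum to 5/6.
So P(the pea under cup 4 | the dealer opened cup 6) = (1/6) / (5/6) = 1/5.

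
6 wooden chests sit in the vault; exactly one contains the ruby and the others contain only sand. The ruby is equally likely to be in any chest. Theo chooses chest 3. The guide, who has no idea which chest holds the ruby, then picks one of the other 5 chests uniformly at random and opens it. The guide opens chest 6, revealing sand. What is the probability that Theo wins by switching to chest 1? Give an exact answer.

Because the guide chose which chest to open without knowing where the ruby is, the choice is independent of the prize location. Learning that chest 6 does not hold the ruby simply rules out that one location and leaves the remaining 5 chests still equally likely by symmetry.
So P(the ruby in chest 1) = 1/5.

1/5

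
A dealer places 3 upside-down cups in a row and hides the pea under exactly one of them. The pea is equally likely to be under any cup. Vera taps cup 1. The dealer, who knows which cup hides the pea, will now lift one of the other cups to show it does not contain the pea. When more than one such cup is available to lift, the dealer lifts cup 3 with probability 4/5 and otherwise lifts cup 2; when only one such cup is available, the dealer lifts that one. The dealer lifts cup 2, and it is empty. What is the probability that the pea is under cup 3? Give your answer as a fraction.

Consider each possible location of the pea in turn.
If it is under cup 1 (prior 1/3): cup 3 is available but not opened, probability 1/5; weight (1/3)·(1/5) = 1/15.
If it is under cup 2 (prior 1/3): the dealer opened cup 2, so this case is ruled out; weight (1/3)·0 = 0.
If it is under cup 3 (prior 1/3): only cup 2 is available, probability 1; weight (1/3)·1 = 1/3.
The weights sum to 2/5.
So P(the pea under cup 3 | the dealer opened cup 2) = (1/3) / (2/5) = 5/6.

5/6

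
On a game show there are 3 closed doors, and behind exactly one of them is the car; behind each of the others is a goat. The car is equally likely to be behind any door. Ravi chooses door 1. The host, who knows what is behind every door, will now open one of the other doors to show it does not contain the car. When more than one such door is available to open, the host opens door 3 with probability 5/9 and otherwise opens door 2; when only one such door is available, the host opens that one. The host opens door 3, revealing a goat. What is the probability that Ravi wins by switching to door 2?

Consider each possible location of the car in turn.
If it is behind door 1 (prior 1/3): door 3 is available, opened with probability 5/9; weight (1/3)·(5/9) = 5/27.
If it is behind door 2 (prior 1/3): only door 3 is available, probability 1; weight (1/3)·1 = 1/3.
If it is behind door 3 (prior 1/3): the host opened door 3, so this case is ruled out; weight (1/3)·0 = 0.
The weights sum to 14/27.
So P(the car behind door 2 | the host opened door 3) = (1/3) / (14/27) = 9/14.

9/14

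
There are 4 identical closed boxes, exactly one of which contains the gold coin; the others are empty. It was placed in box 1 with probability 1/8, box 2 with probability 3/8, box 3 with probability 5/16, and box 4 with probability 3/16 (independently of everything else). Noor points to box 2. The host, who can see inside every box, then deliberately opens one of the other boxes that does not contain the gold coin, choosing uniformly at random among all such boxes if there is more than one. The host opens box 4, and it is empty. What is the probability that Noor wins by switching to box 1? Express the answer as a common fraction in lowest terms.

Consider each possible location of the gold coin in turn.
If it is in box 1 (prior 1/8): the host has 2 equally likely choices, so probability 1/2; weight (1/8)·(1/2) = 1/16.
If it is in box 2 (prior 3/8): the host has 3 equally likely choices, so probability 1/3; weight (3/8)·(1/3) = 1/8.
If it is in box 3 (prior 5/16): the host has 2 equally likely choices, so probability 1/2; weight (5/16)·(1/2) = 5/32.
If it is in box 4 (prior 3/16): the host opened box 4, so this case is ruled out; weight (3/16)·0 = 0.
The weights sum to 11/32.
So P(the gold coin in box 1 | the host opened box 4) = (1/16) / (11/32) = 2/11.

2/11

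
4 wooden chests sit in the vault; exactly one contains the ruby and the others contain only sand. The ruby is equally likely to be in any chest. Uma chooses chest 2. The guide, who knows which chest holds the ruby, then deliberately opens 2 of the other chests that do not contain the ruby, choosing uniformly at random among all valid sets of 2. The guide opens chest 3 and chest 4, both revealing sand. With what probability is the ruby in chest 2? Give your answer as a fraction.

Condition on the true location of the ruby.
If it is in chest 1 (prior 1/4): the guide has no choice, probability 1; weight (1/4)·1 = 1/4.
If it is in chest 2 (prior 1/4): the guide has 3 equally likely choices, so probability 1/3; weight (1/4)·(1/3) = 1/12.
If it is in either of chests 3 and 4 (prior 1/4 each): that chest was opened and seen not to hold the prize — ruled out; weight (1/4)·0 = 0 each.
The weights sum to 1/3.
So P(the ruby in chest 2 | the guide opened chest 3 and chest 4) = (1/12) / (1/3) = 1/4.

1/4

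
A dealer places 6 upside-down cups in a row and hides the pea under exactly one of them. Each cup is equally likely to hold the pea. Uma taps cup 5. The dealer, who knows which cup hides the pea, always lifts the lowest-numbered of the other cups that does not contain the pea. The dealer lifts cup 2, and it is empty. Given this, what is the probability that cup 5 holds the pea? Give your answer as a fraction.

Apply Bayes' rule, conditioning on where the pea actually is.
If it is under cup 1 (prior 1/6): cup 2 is the lowest-numbered option available, probability 1; weight (1/6)·1 = 1/6.
If it is under cup 2 (prior 1/6): the dealer opened cup 2, so this case is ruled out; weight (1/6)·0 = 0.
If it is under any of cups 3, 4, 5, and 6 (prior 1/6 each): the dealer would have opened cup 1 instead, probability 0; weight (1/6)·0 = 0 each.
The weights sum to 1/6.
So P(the pea under cup 5 | the dealer opened cup 2) = 0 / (1/6) = 0.

0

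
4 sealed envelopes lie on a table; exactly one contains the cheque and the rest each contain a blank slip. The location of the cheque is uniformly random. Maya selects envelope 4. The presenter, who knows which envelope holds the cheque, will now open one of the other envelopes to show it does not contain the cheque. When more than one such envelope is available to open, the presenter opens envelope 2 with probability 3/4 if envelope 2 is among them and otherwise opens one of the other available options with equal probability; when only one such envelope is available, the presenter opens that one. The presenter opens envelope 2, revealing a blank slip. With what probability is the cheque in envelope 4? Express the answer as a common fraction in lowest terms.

1/3

Consider each possible location of the cheque in turn.
If it is in any of envelopes 1, 3, and 4 (prior 1/4 each): envelope 2 is available, opened with probability 3/4; weight (1/4)·(3/4) = 3/16 each.
If it is in envelope 2 (prior 1/4): the presenter opened envelope 2, so this case is ruled out; weight (1/4)·0 = 0.
The weights sum to 9/16.
So P(the cheque in envelope 4 | the presenter opened envelope 2) = (3/16) / (9/16) = 1/3.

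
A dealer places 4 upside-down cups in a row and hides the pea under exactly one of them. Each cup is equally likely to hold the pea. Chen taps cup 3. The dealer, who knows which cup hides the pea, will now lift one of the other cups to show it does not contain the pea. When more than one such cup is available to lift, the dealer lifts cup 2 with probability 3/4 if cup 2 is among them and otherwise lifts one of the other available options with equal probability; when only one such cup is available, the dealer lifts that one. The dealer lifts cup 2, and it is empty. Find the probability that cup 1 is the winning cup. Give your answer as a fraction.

1/3

Apply Bayes' rule, conditioning on where the pea actually is.
If it is under any of cups 1, 3, and 4 (prior 1/4 each): cup 2 is available, opened with probability 3/4; weight (1/4)·(3/4) = 3/16 each.
If it is under cup 2 (prior 1/4): the dealer opened cup 2, so this case is ruled out; weight (1/4)·0 = 0.
The weights sum to 9/16.
So P(the pea under cup 1 | the dealer opened cup 2) = (3/16) / (9/16) = 1/3.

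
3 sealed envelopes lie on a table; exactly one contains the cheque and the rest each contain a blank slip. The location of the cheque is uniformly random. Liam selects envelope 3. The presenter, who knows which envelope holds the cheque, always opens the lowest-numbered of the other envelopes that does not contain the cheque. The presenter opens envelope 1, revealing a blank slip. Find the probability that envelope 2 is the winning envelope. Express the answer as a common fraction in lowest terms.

1/2

Condition on the true location of the cheque.
If it is in envelope 1 (prior 1/3): the presenter opened envelope 1, so this case is ruled out; weight (1/3)·0 = 0.
If it is in either of envelopes 2 and 3 (prior 1/3 each): envelope 1 is the lowest-numbered option available, probability 1; weight (1/3)·1 = 1/3 each.
The weights sum to 2/3.
So P(the cheque in envelope 2 | the presenter opened envelope 1) = (1/3) / (2/3) = 1/2.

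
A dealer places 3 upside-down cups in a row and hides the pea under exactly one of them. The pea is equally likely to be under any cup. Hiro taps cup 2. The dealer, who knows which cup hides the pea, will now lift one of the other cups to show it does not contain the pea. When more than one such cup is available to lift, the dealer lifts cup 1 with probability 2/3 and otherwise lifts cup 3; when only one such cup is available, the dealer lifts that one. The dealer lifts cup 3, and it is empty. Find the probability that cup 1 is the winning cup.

Consider each possible location of the pea in turn.
If it is under cup 1 (prior 1/3): only cup 3 is available, probability 1; weight (1/3)·1 = 1/3.
If it is under cup 2 (prior 1/3): cup 1 is available but not opened, probability 1/3; weight (1/3)·(1/3) = 1/9.
If it is under cup 3 (prior 1/3): the dealer opened cup 3, so this case is ruled out; weight (1/3)·0 = 0.
The weights sum to 4/9.
So P(the pea under cup 1 | the dealer opened cup 3) = (1/3) / (4/9) = 3/4.

3/4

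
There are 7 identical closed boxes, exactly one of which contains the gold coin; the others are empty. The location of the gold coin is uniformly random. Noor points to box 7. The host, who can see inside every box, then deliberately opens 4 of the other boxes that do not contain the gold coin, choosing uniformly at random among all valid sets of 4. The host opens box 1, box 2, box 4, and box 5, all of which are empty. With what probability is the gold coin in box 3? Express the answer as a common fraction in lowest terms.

Apply Bayes' rule, conditioning on where the gold coin actually is.
If it is in any of boxes 1, 2, 4, and 5 (prior 1/7 each): that box was opened and seen not to hold the prize — ruled out; weight (1/7)·0 = 0 each.
If it is in either of boxes 3 and 6 (prior 1/7 each): the host has 5 equally likely choices, so probability 1/5; weight (1/7)·(1/5) = 1/35 each.
If it is in box 7 (prior 1/7): the host has 15 equally likely choices, so probability 1/15; weight (1/7)·(1/15) = 1/105.
The weights sum to 1/15.
So P(the gold coin in box 3 | the host opened box 1, box 2, box 4, and box 5) = (1/35) / (1/15) = 3/7.

3/7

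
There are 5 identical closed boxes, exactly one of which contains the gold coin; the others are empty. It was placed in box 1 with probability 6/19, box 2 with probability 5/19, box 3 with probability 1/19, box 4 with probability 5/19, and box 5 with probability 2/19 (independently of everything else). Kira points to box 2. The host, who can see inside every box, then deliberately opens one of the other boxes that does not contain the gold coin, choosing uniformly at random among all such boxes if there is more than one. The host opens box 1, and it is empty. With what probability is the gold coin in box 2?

Apply Bayes' rule, conditioning on where the gold coin actually is.
If it is in box 1 (prior 6/19): the host opened box 1, so this case is ruled out; weight (6/19)·0 = 0.
If it is in box 2 (prior 5/19): the host has 4 equally likely choices, so probability 1/4; weight (5/19)·(1/4) = 5/76.
If it is in box 3 (prior 1/19): the host has 3 equally likely choices, so probability 1/3; weight (1/19)·(1/3) = 1/57.
If it is in box 4 (prior 5/19): the host has 3 equally likely choices, so probability 1/3; weight (5/19)·(1/3) = 5/57.
If it is in box 5 (prior 2/19): the host has 3 equally likely choices, so probability 1/3; weight (2/19)·(1/3) = 2/57.
The weights sum to 47/228.
So P(the gold coin in box 2 | the host opened box 1) = (5/76) / (47/228) = 15/47.

15/47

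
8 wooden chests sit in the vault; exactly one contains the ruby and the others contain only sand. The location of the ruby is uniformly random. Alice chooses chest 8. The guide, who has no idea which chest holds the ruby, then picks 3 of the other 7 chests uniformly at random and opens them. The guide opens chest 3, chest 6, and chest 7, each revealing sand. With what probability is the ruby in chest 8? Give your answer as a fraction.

Apply Bayes' rule, conditioning on where the ruby actually is.
If it is in any of chests 1, 2, 4, 5, and 8 (prior 1/8 each): the guide picks exactly this set with probability 1/35 regardless, and none is the prize; weight (1/8)·(1/35) = 1/280 each.
If it is in any of chests 3, 6, and 7 (prior 1/8 each): that chest was opened and seen not to hold the prize — ruled out; weight (1/8)·0 = 0 each.
The weights sum to 1/56.
So P(the ruby in chest 8 | the guide opened chest 3, chest 6, and chest 7) = (1/280) / (1/56) = 1/5.

1/5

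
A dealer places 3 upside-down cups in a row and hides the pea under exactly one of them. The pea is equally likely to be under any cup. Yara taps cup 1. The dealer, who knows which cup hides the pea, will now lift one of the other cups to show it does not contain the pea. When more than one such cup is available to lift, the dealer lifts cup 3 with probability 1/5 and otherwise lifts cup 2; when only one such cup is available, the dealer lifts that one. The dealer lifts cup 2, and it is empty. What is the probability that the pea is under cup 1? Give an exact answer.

4/9

Condition on the true location of the pea.
If it is under cup 1 (prior 1/3): cup 3 is available but not opened, probability 4/5; weight (1/3)·(4/5) = 4/15.
If it is under cup 2 (prior 1/3): the dealer opened cup 2, so this case is ruled out; weight (1/3)·0 = 0.
If it is under cup 3 (prior 1/3): only cup 2 is available, probability 1; weight (1/3)·1 = 1/3.
The weights sum to 3/5.
So P(the pea under cup 1 | the dealer opened cup 2) = (4/15) / (3/5) = 4/9.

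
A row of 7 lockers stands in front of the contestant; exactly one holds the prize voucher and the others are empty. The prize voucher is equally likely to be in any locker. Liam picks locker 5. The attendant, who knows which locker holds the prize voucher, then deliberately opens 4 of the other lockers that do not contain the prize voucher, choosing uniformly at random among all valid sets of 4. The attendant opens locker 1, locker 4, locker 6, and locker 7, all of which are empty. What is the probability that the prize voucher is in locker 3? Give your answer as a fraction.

Apply Bayes' rule, conditioning on where the prize voucher actually is.
If it is in any of lockers 1, 4, 6, and 7 (prior 1/7 each): that locker was opened and seen not to hold the prize — ruled out; weight (1/7)·0 = 0 each.
If it is in either of lockers 2 and 3 (prior 1/7 each): the attendant has 5 equally likely choices, so probability 1/5; weight (1/7)·(1/5) = 1/35 each.
If it is in locker 5 (prior 1/7): the attendant has 15 equally likely choices, so probability 1/15; weight (1/7)·(1/15) = 1/105.
The weights sum to 1/15.
So P(the prize voucher in locker 3 | the attendant opened locker 1, locker 4, locker 6, and locker 7) = (1/35) / (1/15) = 3/7.

3/7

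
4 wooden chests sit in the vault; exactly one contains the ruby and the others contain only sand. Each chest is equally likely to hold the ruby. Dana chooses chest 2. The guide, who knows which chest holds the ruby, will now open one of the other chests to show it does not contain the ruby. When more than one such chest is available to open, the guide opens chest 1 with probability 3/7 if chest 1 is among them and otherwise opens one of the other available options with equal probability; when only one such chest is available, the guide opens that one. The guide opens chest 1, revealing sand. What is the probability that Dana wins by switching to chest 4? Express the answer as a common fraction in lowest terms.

1/3

Condition on the true location of the ruby.
If it is in chest 1 (prior 1/4): the guide opened chest 1, so this case is ruled out; weight (1/4)·0 = 0.
If it is in any of chests 2, 3, and 4 (prior 1/4 each): chest 1 is available, opened with probability 3/7; weight (1/4)·(3/7) = 3/28 each.
The weights sum to 9/28.
So P(the ruby in chest 4 | the guide opened chest 1) = (3/28) / (9/28) = 1/3.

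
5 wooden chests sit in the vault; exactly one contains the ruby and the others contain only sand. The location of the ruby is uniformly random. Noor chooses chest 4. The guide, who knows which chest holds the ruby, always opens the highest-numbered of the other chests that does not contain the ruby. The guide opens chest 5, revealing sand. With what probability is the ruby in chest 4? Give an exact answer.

1/4

Condition on the true location of the ruby.
If it is in any of chests 1, 2, 3, and 4 (prior 1/5 each): chest 5 is the highest-numbered option available, probability 1; weight (1/5)·1 = 1/5 each.
If it is in chest 5 (prior 1/5): the guide opened chest 5, so this case is ruled out; weight (1/5)·0 = 0.
The weights sum to 4/5.
So P(the ruby in chest 4 | the guide opened chest 5) = (1/5) / (4/5) = 1/4.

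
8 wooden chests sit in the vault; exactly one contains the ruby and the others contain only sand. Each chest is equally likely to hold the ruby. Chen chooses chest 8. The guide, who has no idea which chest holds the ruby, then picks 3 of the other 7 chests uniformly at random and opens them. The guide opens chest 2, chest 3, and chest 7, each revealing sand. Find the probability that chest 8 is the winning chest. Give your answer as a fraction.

1/5

Consider each possible location of the ruby in turn.
If it is in any of chests 1, 4, 5, 6, and 8 (prior 1/8 each): the guide picks exactly this set with probability 1/35 regardless, and none is the prize; weight (1/8)·(1/35) = 1/280 each.
If it is in any of chests 2, 3, and 7 (prior 1/8 each): that chest was opened and seen not to hold the prize — ruled out; weight (1/8)·0 = 0 each.
The weights sum to 1/56.
So P(the ruby in chest 8 | the guide opened chest 2, chest 3, and chest 7) = (1/280) / (1/56) = 1/5.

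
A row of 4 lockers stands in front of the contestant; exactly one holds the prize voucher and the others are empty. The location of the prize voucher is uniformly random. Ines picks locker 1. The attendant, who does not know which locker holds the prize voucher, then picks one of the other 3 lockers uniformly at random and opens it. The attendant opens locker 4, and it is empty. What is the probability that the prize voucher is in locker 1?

Because the attendant chose which locker to open without knowing where the prize voucher is, the choice is independent of the prize location. Learning that locker 4 does not hold the prize voucher simply rules out that one location and leaves the remaining 3 lockers still equally likely by symmetry.
So P(the prize voucher in locker 1) = 1/3.

1/3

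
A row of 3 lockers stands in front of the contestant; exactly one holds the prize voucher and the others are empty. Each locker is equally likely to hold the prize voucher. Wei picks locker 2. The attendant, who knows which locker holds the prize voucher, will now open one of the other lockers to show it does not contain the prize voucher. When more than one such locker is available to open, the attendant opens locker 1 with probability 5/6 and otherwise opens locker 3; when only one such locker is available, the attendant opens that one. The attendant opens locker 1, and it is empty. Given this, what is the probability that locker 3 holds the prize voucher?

Apply Bayes' rule, conditioning on where the prize voucher actually is.
If it is in locker 1 (prior 1/3): the attendant opened locker 1, so this case is ruled out; weight (1/3)·0 = 0.
If it is in locker 2 (prior 1/3): locker 1 is available, opened with probability 5/6; weight (1/3)·(5/6) = 5/18.
If it is in locker 3 (prior 1/3): only locker 1 is available, probability 1; weight (1/3)·1 = 1/3.
The weights sum to 11/18.
So P(the prize voucher in locker 3 | the attendant opened locker 1) = (1/3) / (11/18) = 6/11.

6/11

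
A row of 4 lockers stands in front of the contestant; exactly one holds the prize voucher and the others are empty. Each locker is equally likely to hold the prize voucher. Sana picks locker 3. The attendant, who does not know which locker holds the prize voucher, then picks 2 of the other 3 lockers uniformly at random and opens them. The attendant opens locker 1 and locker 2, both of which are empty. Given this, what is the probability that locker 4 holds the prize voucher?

1/2

Consider each possible location of the prize voucher in turn.
If it is in either of lockers 1 and 2 (prior 1/4 each): that locker was opened and seen not to hold the prize — ruled out; weight (1/4)·0 = 0 each.
If it is in either of lockers 3 and 4 (prior 1/4 each): the attendant picks exactly this set with probability 1/3 regardless, and none is the prize; weight (1/4)·(1/3) = 1/12 each.
The weights sum to 1/6.
So P(the prize voucher in locker 4 | the attendant opened locker 1 and locker 2) = (1/12) / (1/6) = 1/2.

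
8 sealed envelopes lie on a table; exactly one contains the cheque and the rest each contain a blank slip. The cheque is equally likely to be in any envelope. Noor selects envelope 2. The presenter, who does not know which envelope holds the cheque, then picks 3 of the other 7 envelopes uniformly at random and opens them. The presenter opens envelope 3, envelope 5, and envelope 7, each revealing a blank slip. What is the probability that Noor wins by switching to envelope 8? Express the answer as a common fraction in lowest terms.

Because the presenter chose which envelopes to open without knowing where the cheque is, the choice is independent of the prize location. Learning that none of the 3 opened envelopes holds the cheque simply rules out those 3 locations and leaves the remaining 5 envelopes still equally likely by symmetry.
So P(the cheque in envelope 8) = 1/5.

1/5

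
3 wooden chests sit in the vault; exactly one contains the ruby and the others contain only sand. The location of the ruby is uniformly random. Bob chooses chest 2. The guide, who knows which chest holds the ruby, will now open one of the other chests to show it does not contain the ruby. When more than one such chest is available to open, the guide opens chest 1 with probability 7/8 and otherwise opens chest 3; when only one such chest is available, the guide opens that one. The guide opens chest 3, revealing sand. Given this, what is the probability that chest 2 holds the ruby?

Condition on the true location of the ruby.
If it is in chest 1 (prior 1/3): only chest 3 is available, probability 1; weight (1/3)·1 = 1/3.
If it is in chest 2 (prior 1/3): chest 1 is available but not opened, probability 1/8; weight (1/3)·(1/8) = 1/24.
If it is in chest 3 (prior 1/3): the guide opened chest 3, so this case is ruled out; weight (1/3)·0 = 0.
The weights sum to 3/8.
So P(the ruby in chest 2 | the guide opened chest 3) = (1/24) / (3/8) = 1/9.

1/9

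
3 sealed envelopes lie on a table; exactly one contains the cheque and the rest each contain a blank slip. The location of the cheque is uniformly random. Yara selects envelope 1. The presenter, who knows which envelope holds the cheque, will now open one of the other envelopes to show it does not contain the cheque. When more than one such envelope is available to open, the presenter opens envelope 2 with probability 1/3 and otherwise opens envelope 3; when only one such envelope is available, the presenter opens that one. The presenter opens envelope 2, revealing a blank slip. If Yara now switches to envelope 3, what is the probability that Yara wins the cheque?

Consider each possible location of the cheque in turn.
If it is in envelope 1 (prior 1/3): envelope 2 is available, opened with probability 1/3; weight (1/3)·(1/3) = 1/9.
If it is in envelope 2 (prior 1/3): the presenter opened envelope 2, so this case is ruled out; weight (1/3)·0 = 0.
If it is in envelope 3 (prior 1/3): only envelope 2 is available, probability 1; weight (1/3)·1 = 1/3.
The weights sum to 4/9.
So P(the cheque in envelope 3 | the presenter opened envelope 2) = (1/3) / (4/9) = 3/4.

3/4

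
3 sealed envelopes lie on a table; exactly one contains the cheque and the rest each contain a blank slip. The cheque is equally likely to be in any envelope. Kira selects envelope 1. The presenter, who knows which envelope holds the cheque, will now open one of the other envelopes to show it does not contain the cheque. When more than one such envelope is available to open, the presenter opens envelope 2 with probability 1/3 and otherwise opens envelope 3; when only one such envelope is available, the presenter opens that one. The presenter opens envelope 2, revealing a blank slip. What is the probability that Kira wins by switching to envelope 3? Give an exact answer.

Apply Bayes' rule, conditioning on where the cheque actually is.
If it is in envelope 1 (prior 1/3): envelope 2 is available, opened with probability 1/3; weight (1/3)·(1/3) = 1/9.
If it is in envelope 2 (prior 1/3): the presenter opened envelope 2, so this case is ruled out; weight (1/3)·0 = 0.
If it is in envelope 3 (prior 1/3): only envelope 2 is available, probability 1; weight (1/3)·1 = 1/3.
The weights sum to 4/9.
So P(the cheque in envelope 3 | the presenter opened envelope 2) = (1/3) / (4/9) = 3/4.

3/4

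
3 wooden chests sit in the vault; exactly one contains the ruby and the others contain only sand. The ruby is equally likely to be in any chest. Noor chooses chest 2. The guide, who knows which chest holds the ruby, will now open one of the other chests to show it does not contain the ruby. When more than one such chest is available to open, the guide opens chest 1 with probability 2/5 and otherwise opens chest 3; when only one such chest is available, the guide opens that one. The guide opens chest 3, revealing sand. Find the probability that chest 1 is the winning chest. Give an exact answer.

Consider each possible location of the ruby in turn.
If it is in chest 1 (prior 1/3): only chest 3 is available, probability 1; weight (1/3)·1 = 1/3.
If it is in chest 2 (prior 1/3): chest 1 is available but not opened, probability 3/5; weight (1/3)·(3/5) = 1/5.
If it is in chest 3 (prior 1/3): the guide opened chest 3, so this case is ruled out; weight (1/3)·0 = 0.
The weights sum to 8/15.
So P(the ruby in chest 1 | the guide opened chest 3) = (1/3) / (8/15) = 5/8.

5/8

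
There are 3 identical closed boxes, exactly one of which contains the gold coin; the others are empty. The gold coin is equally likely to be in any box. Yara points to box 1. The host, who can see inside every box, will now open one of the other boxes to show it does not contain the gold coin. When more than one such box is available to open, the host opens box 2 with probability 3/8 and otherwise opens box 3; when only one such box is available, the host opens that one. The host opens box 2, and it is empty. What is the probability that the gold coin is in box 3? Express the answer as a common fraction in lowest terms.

Apply Bayes' rule, conditioning on where the gold coin actually is.
If it is in box 1 (prior 1/3): box 2 is available, opened with probability 3/8; weight (1/3)·(3/8) = 1/8.
If it is in box 2 (prior 1/3): the host opened box 2, so this case is ruled out; weight (1/3)·0 = 0.
If it is in box 3 (prior 1/3): only box 2 is available, probability 1; weight (1/3)·1 = 1/3.
The weights sum to 11/24.
So P(the gold coin in box 3 | the host opened box 2) = (1/3) / (11/24) = 8/11.

8/11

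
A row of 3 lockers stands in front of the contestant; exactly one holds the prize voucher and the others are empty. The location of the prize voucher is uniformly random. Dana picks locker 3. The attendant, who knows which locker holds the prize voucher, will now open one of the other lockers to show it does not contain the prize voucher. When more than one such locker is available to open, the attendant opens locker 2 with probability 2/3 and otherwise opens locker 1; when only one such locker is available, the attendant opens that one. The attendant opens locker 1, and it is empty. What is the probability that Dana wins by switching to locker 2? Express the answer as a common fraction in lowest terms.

3/4

Consider each possible location of the prize voucher in turn.
If it is in locker 1 (prior 1/3): the attendant opened locker 1, so this case is ruled out; weight (1/3)·0 = 0.
If it is in locker 2 (prior 1/3): only locker 1 is available, probability 1; weight (1/3)·1 = 1/3.
If it is in locker 3 (prior 1/3): locker 2 is available but not opened, probability 1/3; weight (1/3)·(1/3) = 1/9.
The weights sum to 4/9.
So P(the prize voucher in locker 2 | the attendant opened locker 1) = (1/3) / (4/9) = 3/4.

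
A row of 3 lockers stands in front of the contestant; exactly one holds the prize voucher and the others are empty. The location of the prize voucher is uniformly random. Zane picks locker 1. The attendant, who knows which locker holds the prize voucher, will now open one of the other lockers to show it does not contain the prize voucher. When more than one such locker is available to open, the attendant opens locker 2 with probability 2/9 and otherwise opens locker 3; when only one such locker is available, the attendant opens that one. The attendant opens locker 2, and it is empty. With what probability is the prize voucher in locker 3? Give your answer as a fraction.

9/11

Apply Bayes' rule, conditioning on where the prize voucher actually is.
If it is in locker 1 (prior 1/3): locker 2 is available, opened with probability 2/9; weight (1/3)·(2/9) = 2/27.
If it is in locker 2 (prior 1/3): the attendant opened locker 2, so this case is ruled out; weight (1/3)·0 = 0.
If it is in locker 3 (prior 1/3): only locker 2 is available, probability 1; weight (1/3)·1 = 1/3.
The weights sum to 11/27.
So P(the prize voucher in locker 3 | the attendant opened locker 2) = (1/3) / (11/27) = 9/11.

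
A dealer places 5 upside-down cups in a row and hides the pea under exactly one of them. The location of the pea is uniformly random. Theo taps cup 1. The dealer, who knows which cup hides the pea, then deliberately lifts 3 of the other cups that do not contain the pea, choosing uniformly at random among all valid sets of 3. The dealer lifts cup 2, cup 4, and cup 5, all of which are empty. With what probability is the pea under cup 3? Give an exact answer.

Condition on the true location of the pea.
If it is under cup 1 (prior 1/5): the dealer has 4 equally likely choices, so probability 1/4; weight (1/5)·(1/4) = 1/20.
If it is under any of cups 2, 4, and 5 (prior 1/5 each): that cup was opened and seen not to hold the prize — ruled out; weight (1/5)·0 = 0 each.
If it is under cup 3 (prior 1/5): the dealer has no choice, probability 1; weight (1/5)·1 = 1/5.
The weights sum to 1/4.
So P(the pea under cup 3 | the dealer opened cup 2, cup 4, and cup 5) = (1/5) / (1/4) = 4/5.

4/5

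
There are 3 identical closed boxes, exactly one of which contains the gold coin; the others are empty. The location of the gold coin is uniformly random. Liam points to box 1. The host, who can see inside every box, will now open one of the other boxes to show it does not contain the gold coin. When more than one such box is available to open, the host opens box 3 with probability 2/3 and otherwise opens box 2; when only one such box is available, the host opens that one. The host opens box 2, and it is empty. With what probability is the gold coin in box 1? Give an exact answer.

1/4

Condition on the true location of the gold coin.
If it is in box 1 (prior 1/3): box 3 is available but not opened, probability 1/3; weight (1/3)·(1/3) = 1/9.
If it is in box 2 (prior 1/3): the host opened box 2, so this case is ruled out; weight (1/3)·0 = 0.
If it is in box 3 (prior 1/3): only box 2 is available, probability 1; weight (1/3)·1 = 1/3.
The weights sum to 4/9.
So P(the gold coin in box 1 | the host opened box 2) = (1/9) / (4/9) = 1/4.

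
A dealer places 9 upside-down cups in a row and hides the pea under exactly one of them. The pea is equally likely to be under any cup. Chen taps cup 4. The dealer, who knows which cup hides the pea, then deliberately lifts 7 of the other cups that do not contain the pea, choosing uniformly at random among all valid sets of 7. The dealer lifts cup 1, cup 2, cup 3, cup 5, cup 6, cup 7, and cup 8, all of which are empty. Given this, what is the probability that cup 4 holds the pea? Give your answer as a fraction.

Condition on the true location of the pea.
If it is under any of cups 1, 2, 3, 5, 6, 7, and 8 (prior 1/9 each): that cup was opened and seen not to hold the prize — ruled out; weight (1/9)·0 = 0 each.
If it is under cup 4 (prior 1/9): the dealer has 8 equally likely choices, so probability 1/8; weight (1/9)·(1/8) = 1/72.
If it is under cup 9 (prior 1/9): the dealer has no choice, probability 1; weight (1/9)·1 = 1/9.
The weights sum to 1/8.
So P(the pea under cup 4 | the dealer opened cup 1, cup 2, cup 3, cup 5, cup 6, cup 7, and cup 8) = (1/72) / (1/8) = 1/9.

1/9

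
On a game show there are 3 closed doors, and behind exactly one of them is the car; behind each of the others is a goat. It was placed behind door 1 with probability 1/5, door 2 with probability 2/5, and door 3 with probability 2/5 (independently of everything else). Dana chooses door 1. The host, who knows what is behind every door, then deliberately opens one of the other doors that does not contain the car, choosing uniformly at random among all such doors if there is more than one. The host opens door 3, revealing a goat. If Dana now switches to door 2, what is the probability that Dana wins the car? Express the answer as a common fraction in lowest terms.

Consider each possible location of the car in turn.
If it is behind door 1 (prior 1/5): the host has 2 equally likely choices, so probability 1/2; weight (1/5)·(1/2) = 1/10.
If it is behind door 2 (prior 2/5): the host has no choice, probability 1; weight (2/5)·1 = 2/5.
If it is behind door 3 (prior 2/5): the host opened door 3, so this case is ruled out; weight (2/5)·0 = 0.
The weights sum to 1/2.
So P(the car behind door 2 | the host opened door 3) = (2/5) / (1/2) = 4/5.

4/5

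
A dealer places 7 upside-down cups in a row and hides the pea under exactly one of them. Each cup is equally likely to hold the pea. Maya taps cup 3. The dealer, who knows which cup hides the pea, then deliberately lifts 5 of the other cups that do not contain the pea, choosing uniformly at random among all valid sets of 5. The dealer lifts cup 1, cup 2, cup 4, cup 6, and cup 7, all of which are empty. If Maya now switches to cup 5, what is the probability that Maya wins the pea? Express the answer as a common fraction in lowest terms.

6/7

Apply Bayes' rule, conditioning on where the pea actually is.
If it is under any of cups 1, 2, 4, 6, and 7 (prior 1/7 each): that cup was opened and seen not to hold the prize — ruled out; weight (1/7)·0 = 0 each.
If it is under cup 3 (prior 1/7): the dealer has 6 equally likely choices, so probability 1/6; weight (1/7)·(1/6) = 1/42.
If it is under cup 5 (prior 1/7): the dealer has no choice, probability 1; weight (1/7)·1 = 1/7.
The weights sum to 1/6.
So P(the pea under cup 5 | the dealer opened cup 1, cup 2, cup 4, cup 6, and cup 7) = (1/7) / (1/6) = 6/7.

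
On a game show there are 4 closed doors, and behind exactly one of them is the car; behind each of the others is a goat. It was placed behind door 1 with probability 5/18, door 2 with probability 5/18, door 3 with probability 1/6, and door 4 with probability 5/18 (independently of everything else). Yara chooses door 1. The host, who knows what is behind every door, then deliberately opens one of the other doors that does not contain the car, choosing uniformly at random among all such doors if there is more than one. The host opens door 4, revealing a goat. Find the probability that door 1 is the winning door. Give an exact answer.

5/17

Apply Bayes' rule, conditioning on where the car actually is.
If it is behind door 1 (prior 5/18): the host has 3 equally likely choices, so probability 1/3; weight (5/18)·(1/3) = 5/54.
If it is behind door 2 (prior 5/18): the host has 2 equally likely choices, so probability 1/2; weight (5/18)·(1/2) = 5/36.
If it is behind door 3 (prior 1/6): the host has 2 equally likely choices, so probability 1/2; weight (1/6)·(1/2) = 1/12.
If it is behind door 4 (prior 5/18): the host opened door 4, so this case is ruled out; weight (5/18)·0 = 0.
The weights sum to 17/54.
So P(the car behind door 1 | the host opened door 4) = (5/54) / (17/54) = 5/17.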